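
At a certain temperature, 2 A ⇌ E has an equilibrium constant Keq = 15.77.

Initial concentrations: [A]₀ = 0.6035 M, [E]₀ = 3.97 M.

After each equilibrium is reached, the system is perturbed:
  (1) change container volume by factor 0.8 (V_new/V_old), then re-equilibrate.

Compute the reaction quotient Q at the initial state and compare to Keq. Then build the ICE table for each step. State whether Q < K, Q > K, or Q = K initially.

Q₀ = 10.9; Q < K (proceeds forward)

Q₀ = 10.9 vs Keq = 15.77 ⇒ Q<K, forward
Step 1:
                  A         E
  init       0.6035      3.97
  Δ        -0.09865   0.04933
  eq         0.5048     4.019
  solve Keq expr → x = 0.04933; check Q = 15.77
Then change container volume by factor 0.8 (V_new/V_old).
Step 2:
                  A         E
  init       0.6311     5.024
  Δ        -0.06481    0.0324
  eq         0.5663     5.057
  solve Keq expr → x = 0.0324; check Q = 15.77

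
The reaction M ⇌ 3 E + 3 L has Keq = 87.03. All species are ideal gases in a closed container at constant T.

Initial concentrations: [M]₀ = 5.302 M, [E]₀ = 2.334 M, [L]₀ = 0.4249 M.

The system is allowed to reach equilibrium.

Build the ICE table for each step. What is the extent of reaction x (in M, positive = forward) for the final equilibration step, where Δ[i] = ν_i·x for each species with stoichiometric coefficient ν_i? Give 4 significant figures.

x = 0.5054 M

Q₀ = 0.184 vs Keq = 87.03 ⇒ Q<K, forward
Step 1:
                   M          E          L
  I            5.302      2.334     0.4249
  C          -0.5054      1.516      1.516
  E            4.797       3.85      1.941
  solve Keq expr → x = 0.5054; check Q = 87.03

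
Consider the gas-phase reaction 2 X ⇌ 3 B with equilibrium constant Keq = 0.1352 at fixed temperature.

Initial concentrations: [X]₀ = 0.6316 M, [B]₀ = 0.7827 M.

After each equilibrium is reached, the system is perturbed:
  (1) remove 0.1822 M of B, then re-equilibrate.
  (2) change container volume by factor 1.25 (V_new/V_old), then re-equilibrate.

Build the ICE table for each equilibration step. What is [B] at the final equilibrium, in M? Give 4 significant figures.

Q₀ = 1.202 vs Keq = 0.1352 ⇒ Q>K, reverse
Step 1:
                  X         B
  init       0.6316    0.7827
  Δ          0.2155   -0.3232
  eq         0.8471    0.4595
  solve Keq expr → x = -0.1077; check Q = 0.1352
Then remove 0.1822 M of B.
Step 2:
                  X         B
  init       0.8471    0.2773
  Δ        -0.09749    0.1462
  eq         0.7496    0.4235
  solve Keq expr → x = 0.04874; check Q = 0.1352
Then change container volume by factor 1.25 (V_new/V_old).
Step 3:
                  X         B
  init       0.5997    0.3388
  Δ        -0.01372   0.02058
  eq          0.586    0.3594
  solve Keq expr → x = 0.006858; check Q = 0.1352

[B]_eq = 0.3594 M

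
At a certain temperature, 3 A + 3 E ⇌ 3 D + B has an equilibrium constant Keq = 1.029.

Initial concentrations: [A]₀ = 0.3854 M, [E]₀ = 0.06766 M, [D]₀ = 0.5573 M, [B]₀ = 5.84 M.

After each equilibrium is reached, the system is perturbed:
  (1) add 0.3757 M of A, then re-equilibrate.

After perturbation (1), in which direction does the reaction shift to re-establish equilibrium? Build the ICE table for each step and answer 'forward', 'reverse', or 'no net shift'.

Direction: forward

Q₀ = 5.7010e+04 vs Keq = 1.029 ⇒ Q>K, reverse
Step 1:
                  A         E         D         B
  I          0.3854   0.06766    0.5573      5.84
  C          0.3704    0.3704   -0.3704   -0.1235
  E          0.7558     0.438    0.1869     5.717
  solve Keq expr → x = -0.1235; check Q = 1.029
Then add 0.3757 M of A.
Step 2:
                  A         E         D         B
  I           1.131     0.438    0.1869     5.717
  C        -0.04989  -0.04989   0.04989   0.01663
  E           1.082    0.3881    0.2368     5.733
  solve Keq expr → x = 0.01663; check Q = 1.029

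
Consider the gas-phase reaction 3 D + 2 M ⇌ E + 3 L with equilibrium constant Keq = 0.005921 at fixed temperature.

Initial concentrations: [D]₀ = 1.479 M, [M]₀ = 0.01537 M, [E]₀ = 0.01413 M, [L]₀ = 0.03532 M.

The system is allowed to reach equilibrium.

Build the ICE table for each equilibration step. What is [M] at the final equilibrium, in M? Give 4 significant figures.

Q₀ = 8.1461e-04 vs Keq = 0.005921 ⇒ Q<K, forward
Step 1:
                   D          M          E          L
  init         1.479    0.01537    0.01413    0.03532
  Δ        -0.009437  -0.006291   0.003146   0.009437
  eq            1.47   0.009079    0.01728    0.04476
  solve Keq expr → x = 0.003146; check Q = 0.005921

[M]_eq = 0.009079 M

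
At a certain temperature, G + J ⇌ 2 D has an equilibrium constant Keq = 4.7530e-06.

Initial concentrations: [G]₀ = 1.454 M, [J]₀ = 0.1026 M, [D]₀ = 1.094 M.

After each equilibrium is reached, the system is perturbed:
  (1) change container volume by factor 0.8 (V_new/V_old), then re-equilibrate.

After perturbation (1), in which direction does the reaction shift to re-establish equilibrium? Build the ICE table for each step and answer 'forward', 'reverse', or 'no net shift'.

Direction: no net shift

Q₀ = 8.023 vs Keq = 4.7530e-06 ⇒ Q>K, reverse
Step 1:
                   G          J          D
  init         1.454     0.1026      1.094
  Δ           0.5458     0.5458     -1.092
  eq               2     0.6484   0.002482
  solve Keq expr → x = -0.5458; check Q = 4.7530e-06
Then change container volume by factor 0.8 (V_new/V_old).
Step 2:
                   G          J          D
  init           2.5     0.8104   0.003103
  Δ                0          0          0
  eq             2.5     0.8104   0.003103
  solve Keq expr → x = 0; check Q = 4.7530e-06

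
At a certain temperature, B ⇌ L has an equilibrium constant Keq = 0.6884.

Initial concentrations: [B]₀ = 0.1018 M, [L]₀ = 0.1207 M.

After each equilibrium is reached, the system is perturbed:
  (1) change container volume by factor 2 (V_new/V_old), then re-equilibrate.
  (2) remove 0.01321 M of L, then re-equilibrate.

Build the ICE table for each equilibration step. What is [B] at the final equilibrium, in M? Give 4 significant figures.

[B]_eq = 0.05807 M

Q₀ = 1.186 vs Keq = 0.6884 ⇒ Q>K, reverse
Step 1:
                   B          L
  I           0.1018     0.1207
  C          0.02998   -0.02998
  E           0.1318    0.09072
  solve Keq expr → x = -0.02998; check Q = 0.6884
Then change container volume by factor 2 (V_new/V_old).
Step 2:
                   B          L
  I          0.06589    0.04536
  C                0          0
  E          0.06589    0.04536
  solve Keq expr → x = 0; check Q = 0.6884
Then remove 0.01321 M of L.
Step 3:
                   B          L
  I          0.06589    0.03215
  C        -0.007824   0.007824
  E          0.05807    0.03997
  solve Keq expr → x = 0.007824; check Q = 0.6884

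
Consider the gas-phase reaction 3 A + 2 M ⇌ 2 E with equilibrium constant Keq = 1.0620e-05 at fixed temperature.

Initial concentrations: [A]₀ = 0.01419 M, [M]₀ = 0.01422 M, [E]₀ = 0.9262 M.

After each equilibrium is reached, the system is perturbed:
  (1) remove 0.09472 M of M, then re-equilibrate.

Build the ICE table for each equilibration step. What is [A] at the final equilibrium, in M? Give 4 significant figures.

[A]_eq = 1.397 M

Q₀ = 1.4848e+09 vs Keq = 1.0620e-05 ⇒ Q>K, reverse
Step 1:
                  A         M         E
  init      0.01419   0.01422    0.9262
  Δ           1.382    0.9212   -0.9212
  eq          1.396    0.9354  0.005028
  solve Keq expr → x = -0.4606; check Q = 1.0620e-05
Then remove 0.09472 M of M.
Step 2:
                  A         M         E
  init        1.396    0.8407  0.005028
  Δ       7.5411e-04 5.0274e-04 -5.0274e-04
  eq          1.397    0.8412  0.004525
  solve Keq expr → x = -2.5137e-04; check Q = 1.0620e-05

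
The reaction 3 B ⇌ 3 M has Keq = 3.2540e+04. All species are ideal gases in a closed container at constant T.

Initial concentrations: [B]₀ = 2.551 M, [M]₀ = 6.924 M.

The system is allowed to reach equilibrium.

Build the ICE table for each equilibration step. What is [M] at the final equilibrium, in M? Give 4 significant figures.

[M]_eq = 9.187 M

Q₀ = 20 vs Keq = 3.2540e+04 ⇒ Q<K, forward
Step 1:
                  B         M
  I           2.551     6.924
  C          -2.263     2.263
  E          0.2878     9.187
  solve Keq expr → x = 0.7544; check Q = 3.2540e+04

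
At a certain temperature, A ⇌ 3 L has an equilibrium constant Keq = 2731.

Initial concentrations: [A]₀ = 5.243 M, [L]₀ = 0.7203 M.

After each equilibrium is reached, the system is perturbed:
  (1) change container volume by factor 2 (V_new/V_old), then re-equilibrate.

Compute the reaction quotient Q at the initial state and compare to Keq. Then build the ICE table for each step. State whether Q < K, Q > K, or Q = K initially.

Q₀ = 0.07128 vs Keq = 2731 ⇒ Q<K, forward
Step 1:
                   A          L
  init         5.243     0.7203
  Δ           -4.311      12.93
  eq           0.932      13.65
  solve Keq expr → x = 4.311; check Q = 2731
Then change container volume by factor 2 (V_new/V_old).
Step 2:
                   A          L
  init         0.466      6.827
  Δ          -0.2976     0.8927
  eq          0.1684      7.719
  solve Keq expr → x = 0.2976; check Q = 2731

Q₀ = 0.07128; Q < K (proceeds forward)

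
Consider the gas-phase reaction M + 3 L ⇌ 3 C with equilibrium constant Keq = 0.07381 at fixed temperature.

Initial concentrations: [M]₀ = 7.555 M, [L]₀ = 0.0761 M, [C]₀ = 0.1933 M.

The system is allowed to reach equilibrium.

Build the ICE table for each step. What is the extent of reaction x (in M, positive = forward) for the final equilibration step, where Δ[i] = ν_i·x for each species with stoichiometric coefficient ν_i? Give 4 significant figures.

Q₀ = 2.169 vs Keq = 0.07381 ⇒ Q>K, reverse
Step 1:
                    M           L           C
  init          7.555      0.0761      0.1933
  Δ           0.02387      0.0716     -0.0716
  eq            7.579      0.1477      0.1217
  solve Keq expr → x = -0.02387; check Q = 0.07381

x = -0.02387 M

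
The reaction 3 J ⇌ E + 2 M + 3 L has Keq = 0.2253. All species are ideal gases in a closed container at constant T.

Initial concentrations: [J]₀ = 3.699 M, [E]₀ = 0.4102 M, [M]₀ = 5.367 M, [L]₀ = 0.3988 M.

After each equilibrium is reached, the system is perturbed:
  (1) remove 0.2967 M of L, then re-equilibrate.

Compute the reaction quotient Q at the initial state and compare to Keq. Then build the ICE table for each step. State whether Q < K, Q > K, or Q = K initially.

Q₀ = 0.01481; Q < K (proceeds forward)

Q₀ = 0.01481 vs Keq = 0.2253 ⇒ Q<K, forward
Step 1:
                  J         E         M         L
  init        3.699    0.4102     5.367    0.3988
  Δ          -0.385    0.1283    0.2567     0.385
  eq          3.314    0.5385     5.624    0.7838
  solve Keq expr → x = 0.1283; check Q = 0.2253
Then remove 0.2967 M of L.
Step 2:
                  J         E         M         L
  init        3.314    0.5385     5.624    0.4871
  Δ         -0.2073   0.06911    0.1382    0.2073
  eq          3.107    0.6076     5.762    0.6944
  solve Keq expr → x = 0.06911; check Q = 0.2253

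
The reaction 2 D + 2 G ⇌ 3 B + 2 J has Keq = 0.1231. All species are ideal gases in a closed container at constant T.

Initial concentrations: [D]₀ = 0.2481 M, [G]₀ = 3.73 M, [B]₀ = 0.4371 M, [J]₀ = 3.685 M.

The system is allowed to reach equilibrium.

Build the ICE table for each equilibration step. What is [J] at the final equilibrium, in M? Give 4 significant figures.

[J]_eq = 3.571 M

Q₀ = 1.324 vs Keq = 0.1231 ⇒ Q>K, reverse
Step 1:
                  D         G         B         J
  init       0.2481      3.73    0.4371     3.685
  Δ          0.1143    0.1143   -0.1715   -0.1143
  eq         0.3624     3.844    0.2656     3.571
  solve Keq expr → x = -0.05716; check Q = 0.1231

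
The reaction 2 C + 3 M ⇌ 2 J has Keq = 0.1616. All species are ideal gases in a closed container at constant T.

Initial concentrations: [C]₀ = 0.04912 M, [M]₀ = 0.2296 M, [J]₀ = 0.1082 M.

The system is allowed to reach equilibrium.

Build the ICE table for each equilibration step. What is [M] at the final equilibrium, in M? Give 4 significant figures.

Q₀ = 400.9 vs Keq = 0.1616 ⇒ Q>K, reverse
Step 1:
                  C         M         J
  Initial   0.04912    0.2296    0.1082
  Change    0.09504    0.1426  -0.09504
  Equil      0.1442    0.3722   0.01316
  solve Keq expr → x = -0.04752; check Q = 0.1616

[M]_eq = 0.3722 M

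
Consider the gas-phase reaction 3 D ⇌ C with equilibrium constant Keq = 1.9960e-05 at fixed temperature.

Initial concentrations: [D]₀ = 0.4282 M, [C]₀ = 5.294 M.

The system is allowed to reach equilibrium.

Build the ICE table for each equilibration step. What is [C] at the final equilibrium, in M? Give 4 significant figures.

[C]_eq = 0.08271 M

Q₀ = 67.43 vs Keq = 1.9960e-05 ⇒ Q>K, reverse
Step 1:
                  D         C
  I          0.4282     5.294
  C           15.63    -5.211
  E           16.06   0.08271
  solve Keq expr → x = -5.211; check Q = 1.9960e-05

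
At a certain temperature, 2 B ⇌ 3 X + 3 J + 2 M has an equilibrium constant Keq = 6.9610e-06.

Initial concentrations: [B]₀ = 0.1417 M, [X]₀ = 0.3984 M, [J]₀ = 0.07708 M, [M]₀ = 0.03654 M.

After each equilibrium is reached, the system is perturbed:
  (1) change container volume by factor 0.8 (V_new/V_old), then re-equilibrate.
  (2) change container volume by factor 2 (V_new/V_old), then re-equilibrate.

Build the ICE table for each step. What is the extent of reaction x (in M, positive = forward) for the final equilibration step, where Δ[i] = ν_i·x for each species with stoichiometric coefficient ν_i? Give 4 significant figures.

Q₀ = 1.9257e-06 vs Keq = 6.9610e-06 ⇒ Q<K, forward
Step 1:
                   B          X          J          M
  init        0.1417     0.3984    0.07708    0.03654
  Δ         -0.01009    0.01513    0.01513    0.01009
  eq          0.1316     0.4135    0.09221    0.04663
  solve Keq expr → x = 0.005045; check Q = 6.9610e-06
Then change container volume by factor 0.8 (V_new/V_old).
Step 2:
                   B          X          J          M
  init        0.1645     0.5169     0.1153    0.05829
  Δ           0.0131   -0.01964   -0.01964    -0.0131
  eq          0.1776     0.4973    0.09562    0.04519
  solve Keq expr → x = -0.006548; check Q = 6.9610e-06
Then change container volume by factor 2 (V_new/V_old).
Step 3:
                   B          X          J          M
  init        0.0888     0.2486    0.04781     0.0226
  Δ         -0.02394    0.03591    0.03591    0.02394
  eq         0.06486     0.2846    0.08373    0.04654
  solve Keq expr → x = 0.01197; check Q = 6.9610e-06

x = 0.01197 M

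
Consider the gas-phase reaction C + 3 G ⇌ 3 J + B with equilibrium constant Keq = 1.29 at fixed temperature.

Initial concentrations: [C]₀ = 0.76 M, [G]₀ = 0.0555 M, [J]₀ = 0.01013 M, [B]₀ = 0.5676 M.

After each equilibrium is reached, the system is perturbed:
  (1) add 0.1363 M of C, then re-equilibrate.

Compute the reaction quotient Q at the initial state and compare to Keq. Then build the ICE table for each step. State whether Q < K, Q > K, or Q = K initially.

Q₀ = 0.004541; Q < K (proceeds forward)

Q₀ = 0.004541 vs Keq = 1.29 ⇒ Q<K, forward
Step 1:
                   C          G          J          B
  init          0.76     0.0555    0.01013     0.5676
  Δ        -0.008508   -0.02552    0.02552   0.008508
  eq          0.7515    0.02998    0.03565     0.5761
  solve Keq expr → x = 0.008508; check Q = 1.29
Then add 0.1363 M of C.
Step 2:
                   C          G          J          B
  init        0.8878    0.02998    0.03565     0.5761
  Δ       -2.9925e-04 -8.9774e-04 8.9774e-04 2.9925e-04
  eq          0.8875    0.02908    0.03655     0.5764
  solve Keq expr → x = 2.9925e-04; check Q = 1.29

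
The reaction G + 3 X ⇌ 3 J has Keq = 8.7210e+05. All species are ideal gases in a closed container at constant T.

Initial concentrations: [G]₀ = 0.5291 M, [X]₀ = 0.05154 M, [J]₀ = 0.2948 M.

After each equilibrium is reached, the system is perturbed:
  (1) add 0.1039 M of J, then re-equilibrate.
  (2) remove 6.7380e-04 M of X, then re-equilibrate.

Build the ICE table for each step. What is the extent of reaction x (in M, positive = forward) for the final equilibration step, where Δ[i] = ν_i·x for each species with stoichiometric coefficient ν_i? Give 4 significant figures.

Q₀ = 353.7 vs Keq = 8.7210e+05 ⇒ Q<K, forward
Step 1:
                   G          X          J
  Initial     0.5291    0.05154     0.2948
  Change    -0.01569   -0.04707    0.04707
  Equil       0.5134   0.004469     0.3419
  solve Keq expr → x = 0.01569; check Q = 8.7210e+05
Then add 0.1039 M of J.
Step 2:
                   G          X          J
  Initial     0.5134   0.004469     0.4458
  Change  4.4631e-04   0.001339  -0.001339
  Equil       0.5139   0.005808     0.4444
  solve Keq expr → x = -4.4631e-04; check Q = 8.7210e+05
Then remove 6.7380e-04 M of X.
Step 3:
                   G          X          J
  Initial     0.5139   0.005134     0.4444
  Change  2.2143e-04 6.6429e-04 -6.6429e-04
  Equil       0.5141   0.005798     0.4438
  solve Keq expr → x = -2.2143e-04; check Q = 8.7210e+05

x = -2.2143e-04 M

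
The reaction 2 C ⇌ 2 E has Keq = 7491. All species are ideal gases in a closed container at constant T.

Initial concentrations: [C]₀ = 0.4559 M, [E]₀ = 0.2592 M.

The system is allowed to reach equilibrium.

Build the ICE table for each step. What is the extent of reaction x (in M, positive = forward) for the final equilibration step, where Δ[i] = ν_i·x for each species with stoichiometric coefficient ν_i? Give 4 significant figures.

x = 0.2239 M

Q₀ = 0.3232 vs Keq = 7491 ⇒ Q<K, forward
Step 1:
                  C         E
  Initial    0.4559    0.2592
  Change    -0.4477    0.4477
  Equil    0.008168    0.7069
  solve Keq expr → x = 0.2239; check Q = 7491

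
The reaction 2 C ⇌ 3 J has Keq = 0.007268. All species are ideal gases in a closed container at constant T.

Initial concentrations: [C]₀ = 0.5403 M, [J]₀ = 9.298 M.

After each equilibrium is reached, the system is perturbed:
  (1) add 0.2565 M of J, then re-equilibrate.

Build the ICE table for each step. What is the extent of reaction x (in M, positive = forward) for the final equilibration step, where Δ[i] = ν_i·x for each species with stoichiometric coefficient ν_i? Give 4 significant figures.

x = -0.08171 M

Q₀ = 2754 vs Keq = 0.007268 ⇒ Q>K, reverse
Step 1:
                    C           J
  Initial      0.5403       9.298
  Change        5.758      -8.637
  Equil         6.299      0.6606
  solve Keq expr → x = -2.879; check Q = 0.007268
Then add 0.2565 M of J.
Step 2:
                    C           J
  Initial       6.299      0.9171
  Change       0.1634     -0.2451
  Equil         6.462       0.672
  solve Keq expr → x = -0.08171; check Q = 0.007268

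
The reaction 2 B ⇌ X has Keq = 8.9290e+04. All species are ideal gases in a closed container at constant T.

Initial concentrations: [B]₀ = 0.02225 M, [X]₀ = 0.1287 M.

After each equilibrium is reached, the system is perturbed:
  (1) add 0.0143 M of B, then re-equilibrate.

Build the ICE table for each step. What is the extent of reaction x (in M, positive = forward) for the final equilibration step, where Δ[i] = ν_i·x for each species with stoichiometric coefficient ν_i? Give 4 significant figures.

x = 0.007134 M

Q₀ = 260 vs Keq = 8.9290e+04 ⇒ Q<K, forward
Step 1:
                    B           X
  init        0.02225      0.1287
  Δ            -0.021      0.0105
  eq         0.001249      0.1392
  solve Keq expr → x = 0.0105; check Q = 8.9290e+04
Then add 0.0143 M of B.
Step 2:
                    B           X
  init        0.01555      0.1392
  Δ          -0.01427    0.007134
  eq          0.00128      0.1463
  solve Keq expr → x = 0.007134; check Q = 8.9290e+04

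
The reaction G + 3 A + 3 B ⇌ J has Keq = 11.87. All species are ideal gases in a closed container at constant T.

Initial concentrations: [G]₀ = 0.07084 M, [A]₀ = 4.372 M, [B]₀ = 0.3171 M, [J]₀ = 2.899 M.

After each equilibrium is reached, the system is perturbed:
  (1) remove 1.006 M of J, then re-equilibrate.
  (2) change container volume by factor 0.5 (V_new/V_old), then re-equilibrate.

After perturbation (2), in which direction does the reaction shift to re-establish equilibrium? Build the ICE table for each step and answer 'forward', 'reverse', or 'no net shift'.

Direction: forward

Q₀ = 15.36 vs Keq = 11.87 ⇒ Q>K, reverse
Step 1:
                   G          A          B          J
  I          0.07084      4.372     0.3171      2.899
  C         0.005913    0.01774    0.01774  -0.005913
  E          0.07675       4.39     0.3348      2.893
  solve Keq expr → x = -0.005913; check Q = 11.87
Then remove 1.006 M of J.
Step 2:
                   G          A          B          J
  I          0.07675       4.39     0.3348      1.887
  C        -0.009579   -0.02874   -0.02874   0.009579
  E          0.06717      4.361     0.3061      1.897
  solve Keq expr → x = 0.009579; check Q = 11.87
Then change container volume by factor 0.5 (V_new/V_old).
Step 3:
                   G          A          B          J
  I           0.1343      8.722     0.6122      3.793
  C          -0.1098    -0.3293    -0.3293     0.1098
  E          0.02457      8.393     0.2829      3.903
  solve Keq expr → x = 0.1098; check Q = 11.87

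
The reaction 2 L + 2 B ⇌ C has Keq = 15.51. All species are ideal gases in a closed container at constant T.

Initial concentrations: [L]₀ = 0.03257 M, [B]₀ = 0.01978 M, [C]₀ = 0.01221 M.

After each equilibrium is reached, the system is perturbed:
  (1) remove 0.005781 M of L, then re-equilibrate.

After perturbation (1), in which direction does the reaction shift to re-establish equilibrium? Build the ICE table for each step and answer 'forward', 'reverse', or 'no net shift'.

Q₀ = 2.9419e+04 vs Keq = 15.51 ⇒ Q>K, reverse
Step 1:
                  L         B         C
  init      0.03257   0.01978   0.01221
  Δ         0.02423   0.02423  -0.01211
  eq         0.0568   0.04401 9.6890e-05
  solve Keq expr → x = -0.01211; check Q = 15.51
Then remove 0.005781 M of L.
Step 2:
                  L         B         C
  init      0.05102   0.04401 9.6890e-05
  Δ       3.6951e-05 3.6951e-05 -1.8475e-05
  eq        0.05105   0.04404 7.8415e-05
  solve Keq expr → x = -1.8475e-05; check Q = 15.51

Direction: reverse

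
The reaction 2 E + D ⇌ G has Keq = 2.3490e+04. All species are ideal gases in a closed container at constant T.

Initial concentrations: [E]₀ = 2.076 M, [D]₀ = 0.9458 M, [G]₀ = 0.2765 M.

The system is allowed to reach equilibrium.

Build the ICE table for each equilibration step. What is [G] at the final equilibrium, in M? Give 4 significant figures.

[G]_eq = 1.221 M

Q₀ = 0.06783 vs Keq = 2.3490e+04 ⇒ Q<K, forward
Step 1:
                   E          D          G
  init         2.076     0.9458     0.2765
  Δ           -1.889    -0.9443     0.9443
  eq          0.1874   0.001481      1.221
  solve Keq expr → x = 0.9443; check Q = 2.3490e+04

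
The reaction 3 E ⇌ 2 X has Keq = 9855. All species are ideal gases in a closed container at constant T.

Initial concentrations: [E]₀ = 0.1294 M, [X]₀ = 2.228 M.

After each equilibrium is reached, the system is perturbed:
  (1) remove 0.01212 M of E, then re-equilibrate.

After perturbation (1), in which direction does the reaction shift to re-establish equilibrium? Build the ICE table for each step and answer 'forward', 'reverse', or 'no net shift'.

Direction: reverse

Q₀ = 2291 vs Keq = 9855 ⇒ Q<K, forward
Step 1:
                    E           X
  init         0.1294       2.228
  Δ          -0.04906     0.03271
  eq          0.08034       2.261
  solve Keq expr → x = 0.01635; check Q = 9855
Then remove 0.01212 M of E.
Step 2:
                    E           X
  init        0.06822       2.261
  Δ           0.01193   -0.007954
  eq          0.08015       2.253
  solve Keq expr → x = -0.003977; check Q = 9855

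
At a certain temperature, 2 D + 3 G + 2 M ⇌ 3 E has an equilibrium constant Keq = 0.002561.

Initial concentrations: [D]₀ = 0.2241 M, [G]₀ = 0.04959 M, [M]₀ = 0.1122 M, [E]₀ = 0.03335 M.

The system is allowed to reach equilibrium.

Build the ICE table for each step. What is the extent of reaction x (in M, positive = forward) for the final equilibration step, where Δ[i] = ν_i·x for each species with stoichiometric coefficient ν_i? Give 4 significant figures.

x = -0.01073 M

Q₀ = 481.1 vs Keq = 0.002561 ⇒ Q>K, reverse
Step 1:
                   D          G          M          E
  I           0.2241    0.04959     0.1122    0.03335
  C          0.02147     0.0322    0.02147    -0.0322
  E           0.2456    0.08179     0.1337   0.001147
  solve Keq expr → x = -0.01073; check Q = 0.002561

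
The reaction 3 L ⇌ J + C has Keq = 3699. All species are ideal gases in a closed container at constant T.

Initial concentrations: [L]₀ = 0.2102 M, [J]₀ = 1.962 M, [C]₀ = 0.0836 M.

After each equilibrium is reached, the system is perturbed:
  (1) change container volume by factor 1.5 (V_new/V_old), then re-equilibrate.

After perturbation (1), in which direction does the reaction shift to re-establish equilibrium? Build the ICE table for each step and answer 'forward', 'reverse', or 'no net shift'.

Direction: reverse

Q₀ = 17.66 vs Keq = 3699 ⇒ Q<K, forward
Step 1:
                  L         J         C
  I          0.2102     1.962    0.0836
  C         -0.1678   0.05594   0.05594
  E         0.04238     2.018    0.1395
  solve Keq expr → x = 0.05594; check Q = 3699
Then change container volume by factor 1.5 (V_new/V_old).
Step 2:
                  L         J         C
  I         0.02825     1.345   0.09303
  C        0.003926 -0.001309 -0.001309
  E         0.03218     1.344   0.09172
  solve Keq expr → x = -0.001309; check Q = 3699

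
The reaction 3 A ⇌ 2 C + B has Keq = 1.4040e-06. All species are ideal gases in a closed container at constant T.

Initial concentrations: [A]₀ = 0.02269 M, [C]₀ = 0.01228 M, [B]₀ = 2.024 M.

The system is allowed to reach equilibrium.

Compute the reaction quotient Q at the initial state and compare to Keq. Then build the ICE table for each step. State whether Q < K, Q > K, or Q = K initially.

Q₀ = 26.13; Q > K (proceeds reverse)

Q₀ = 26.13 vs Keq = 1.4040e-06 ⇒ Q>K, reverse
Step 1:
                    A           C           B
  I           0.02269     0.01228       2.024
  C           0.01841    -0.01227   -0.006137
  E            0.0411  6.9501e-06       2.018
  solve Keq expr → x = -0.006137; check Q = 1.4040e-06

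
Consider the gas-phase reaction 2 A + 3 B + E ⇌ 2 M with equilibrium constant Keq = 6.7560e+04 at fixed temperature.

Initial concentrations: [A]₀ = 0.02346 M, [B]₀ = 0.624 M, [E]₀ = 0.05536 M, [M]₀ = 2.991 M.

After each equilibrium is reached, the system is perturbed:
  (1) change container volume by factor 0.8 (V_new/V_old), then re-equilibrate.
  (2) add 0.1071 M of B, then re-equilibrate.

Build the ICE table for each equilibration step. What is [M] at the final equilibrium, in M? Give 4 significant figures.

[M]_eq = 3.712 M

Q₀ = 1.2084e+06 vs Keq = 6.7560e+04 ⇒ Q>K, reverse
Step 1:
                  A         B         E         M
  I         0.02346     0.624   0.05536     2.991
  C         0.04648   0.06971   0.02324  -0.04648
  E         0.06994    0.6937    0.0786     2.945
  solve Keq expr → x = -0.02324; check Q = 6.7560e+04
Then change container volume by factor 0.8 (V_new/V_old).
Step 2:
                  A         B         E         M
  I         0.08742    0.8671   0.09825     3.681
  C        -0.02354  -0.03531  -0.01177   0.02354
  E         0.06388    0.8318   0.08648     3.704
  solve Keq expr → x = 0.01177; check Q = 6.7560e+04
Then add 0.1071 M of B.
Step 3:
                  A         B         E         M
  I         0.06388    0.9389   0.08648     3.704
  C       -0.008116  -0.01217 -0.004058  0.008116
  E         0.05576    0.9268   0.08242     3.712
  solve Keq expr → x = 0.004058; check Q = 6.7560e+04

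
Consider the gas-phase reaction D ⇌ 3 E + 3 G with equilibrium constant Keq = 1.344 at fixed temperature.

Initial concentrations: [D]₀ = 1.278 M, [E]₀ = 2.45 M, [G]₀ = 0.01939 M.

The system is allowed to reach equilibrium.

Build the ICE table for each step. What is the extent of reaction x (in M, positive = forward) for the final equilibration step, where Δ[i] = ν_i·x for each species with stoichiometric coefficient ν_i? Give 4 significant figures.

Q₀ = 8.3888e-05 vs Keq = 1.344 ⇒ Q<K, forward
Step 1:
                  D         E         G
  I           1.278      2.45   0.01939
  C         -0.1293    0.3879    0.3879
  E           1.149     2.838    0.4073
  solve Keq expr → x = 0.1293; check Q = 1.344

x = 0.1293 M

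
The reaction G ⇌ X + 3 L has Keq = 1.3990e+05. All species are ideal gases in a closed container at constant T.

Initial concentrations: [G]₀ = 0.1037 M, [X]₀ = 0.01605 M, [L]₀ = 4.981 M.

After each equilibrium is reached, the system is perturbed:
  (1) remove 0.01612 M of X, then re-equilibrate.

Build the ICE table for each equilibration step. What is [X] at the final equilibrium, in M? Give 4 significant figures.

[X]_eq = 0.1035 M

Q₀ = 19.13 vs Keq = 1.3990e+05 ⇒ Q<K, forward
Step 1:
                   G          X          L
  init        0.1037    0.01605      4.981
  Δ          -0.1036     0.1036     0.3107
  eq      1.2670e-04     0.1196      5.292
  solve Keq expr → x = 0.1036; check Q = 1.3990e+05
Then remove 0.01612 M of X.
Step 2:
                   G          X          L
  init    1.2670e-04     0.1035      5.292
  Δ       -1.7053e-05 1.7053e-05 5.1159e-05
  eq      1.0965e-04     0.1035      5.292
  solve Keq expr → x = 1.7053e-05; check Q = 1.3990e+05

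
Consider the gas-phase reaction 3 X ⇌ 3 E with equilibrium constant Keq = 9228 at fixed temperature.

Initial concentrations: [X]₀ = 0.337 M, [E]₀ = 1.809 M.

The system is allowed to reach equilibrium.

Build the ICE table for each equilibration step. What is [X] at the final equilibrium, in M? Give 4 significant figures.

[X]_eq = 0.09766 M

Q₀ = 154.7 vs Keq = 9228 ⇒ Q<K, forward
Step 1:
                   X          E
  I            0.337      1.809
  C          -0.2393     0.2393
  E          0.09766      2.048
  solve Keq expr → x = 0.07978; check Q = 9228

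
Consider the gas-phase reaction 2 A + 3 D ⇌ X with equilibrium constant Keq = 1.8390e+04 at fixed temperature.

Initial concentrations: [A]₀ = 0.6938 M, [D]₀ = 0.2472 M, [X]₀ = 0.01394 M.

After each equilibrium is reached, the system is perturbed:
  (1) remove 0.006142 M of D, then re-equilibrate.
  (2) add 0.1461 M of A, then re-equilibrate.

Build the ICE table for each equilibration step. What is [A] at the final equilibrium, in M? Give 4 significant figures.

[A]_eq = 0.6935 M

Q₀ = 1.917 vs Keq = 1.8390e+04 ⇒ Q<K, forward
Step 1:
                    A           D           X
  Initial      0.6938      0.2472     0.01394
  Change       -0.148      -0.222     0.07399
  Equil        0.5458     0.02522     0.08793
  solve Keq expr → x = 0.07399; check Q = 1.8390e+04
Then remove 0.006142 M of D.
Step 2:
                    A           D           X
  Initial      0.5458     0.01908     0.08793
  Change     0.003891    0.005836   -0.001945
  Equil        0.5497     0.02492     0.08599
  solve Keq expr → x = -0.001945; check Q = 1.8390e+04
Then add 0.1461 M of A.
Step 3:
                    A           D           X
  Initial      0.6958     0.02492     0.08599
  Change     -0.00232    -0.00348     0.00116
  Equil        0.6935     0.02144     0.08715
  solve Keq expr → x = 0.00116; check Q = 1.8390e+04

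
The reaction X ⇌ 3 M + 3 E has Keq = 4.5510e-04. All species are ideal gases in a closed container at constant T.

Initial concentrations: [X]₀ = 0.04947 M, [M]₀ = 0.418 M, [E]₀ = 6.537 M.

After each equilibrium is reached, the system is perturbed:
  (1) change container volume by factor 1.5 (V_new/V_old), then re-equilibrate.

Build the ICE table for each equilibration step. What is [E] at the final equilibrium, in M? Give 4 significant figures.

Q₀ = 412.4 vs Keq = 4.5510e-04 ⇒ Q>K, reverse
Step 1:
                    X           M           E
  init        0.04947       0.418       6.537
  Δ            0.1369     -0.4108     -0.4108
  eq           0.1864    0.007173       6.126
  solve Keq expr → x = -0.1369; check Q = 4.5510e-04
Then change container volume by factor 1.5 (V_new/V_old).
Step 2:
                    X           M           E
  init         0.1243    0.004782       4.084
  Δ         -0.001523    0.004568    0.004568
  eq           0.1228     0.00935       4.089
  solve Keq expr → x = 0.001523; check Q = 4.5510e-04

[E]_eq = 4.089 M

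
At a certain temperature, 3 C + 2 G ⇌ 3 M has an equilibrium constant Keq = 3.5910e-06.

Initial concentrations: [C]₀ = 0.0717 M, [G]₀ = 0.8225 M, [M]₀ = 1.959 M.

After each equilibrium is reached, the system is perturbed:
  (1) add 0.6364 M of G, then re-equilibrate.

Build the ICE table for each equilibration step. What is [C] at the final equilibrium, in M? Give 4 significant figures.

Q₀ = 3.0149e+04 vs Keq = 3.5910e-06 ⇒ Q>K, reverse
Step 1:
                  C         G         M
  I          0.0717    0.8225     1.959
  C           1.909     1.273    -1.909
  E           1.981     2.095   0.04967
  solve Keq expr → x = -0.6364; check Q = 3.5910e-06
Then add 0.6364 M of G.
Step 2:
                  C         G         M
  I           1.981     2.732   0.04967
  C       -0.009242 -0.006161  0.009242
  E           1.972     2.726   0.05892
  solve Keq expr → x = 0.003081; check Q = 3.5910e-06

[C]_eq = 1.972 M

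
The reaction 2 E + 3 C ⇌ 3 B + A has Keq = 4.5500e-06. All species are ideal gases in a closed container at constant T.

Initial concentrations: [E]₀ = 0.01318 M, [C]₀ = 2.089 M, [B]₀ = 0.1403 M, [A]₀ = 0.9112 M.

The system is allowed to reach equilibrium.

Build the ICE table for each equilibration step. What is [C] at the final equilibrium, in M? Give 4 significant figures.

[C]_eq = 2.221 M

Q₀ = 1.589 vs Keq = 4.5500e-06 ⇒ Q>K, reverse
Step 1:
                  E         C         B         A
  I         0.01318     2.089    0.1403    0.9112
  C         0.08795    0.1319   -0.1319  -0.04397
  E          0.1011     2.221  0.008377    0.8672
  solve Keq expr → x = -0.04397; check Q = 4.5500e-06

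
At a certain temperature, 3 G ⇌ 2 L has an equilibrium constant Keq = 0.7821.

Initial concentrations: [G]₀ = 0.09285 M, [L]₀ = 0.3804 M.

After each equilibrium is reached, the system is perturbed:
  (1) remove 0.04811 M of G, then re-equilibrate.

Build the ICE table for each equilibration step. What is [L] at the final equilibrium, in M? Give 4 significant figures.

[L]_eq = 0.1798 M

Q₀ = 180.8 vs Keq = 0.7821 ⇒ Q>K, reverse
Step 1:
                   G          L
  I          0.09285     0.3804
  C           0.2748    -0.1832
  E           0.3677     0.1972
  solve Keq expr → x = -0.09161; check Q = 0.7821
Then remove 0.04811 M of G.
Step 2:
                   G          L
  I           0.3196     0.1972
  C          0.02613   -0.01742
  E           0.3457     0.1798
  solve Keq expr → x = -0.008708; check Q = 0.7821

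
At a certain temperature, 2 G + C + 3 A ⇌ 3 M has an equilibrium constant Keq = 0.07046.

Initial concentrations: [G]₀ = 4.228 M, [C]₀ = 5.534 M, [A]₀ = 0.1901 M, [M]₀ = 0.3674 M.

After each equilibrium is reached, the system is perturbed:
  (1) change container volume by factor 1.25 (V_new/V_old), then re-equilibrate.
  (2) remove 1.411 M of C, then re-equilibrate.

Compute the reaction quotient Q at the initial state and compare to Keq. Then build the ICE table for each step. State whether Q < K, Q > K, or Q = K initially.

Q₀ = 0.07297 vs Keq = 0.07046 ⇒ Q>K, reverse
Step 1:
                  G         C         A         M
  I           4.228     5.534    0.1901    0.3674
  C       9.6227e-04 4.8113e-04  0.001443 -0.001443
  E           4.229     5.534    0.1915     0.366
  solve Keq expr → x = -4.8113e-04; check Q = 0.07046
Then change container volume by factor 1.25 (V_new/V_old).
Step 2:
                  G         C         A         M
  I           3.383     4.428    0.1532    0.2928
  C         0.01519  0.007593   0.02278  -0.02278
  E           3.398     4.435     0.176      0.27
  solve Keq expr → x = -0.007593; check Q = 0.07046
Then remove 1.411 M of C.
Step 3:
                  G         C         A         M
  I           3.398     3.024     0.176      0.27
  C        0.009013  0.004507   0.01352  -0.01352
  E           3.407     3.029    0.1895    0.2565
  solve Keq expr → x = -0.004507; check Q = 0.07046

Q₀ = 0.07297; Q > K (proceeds reverse)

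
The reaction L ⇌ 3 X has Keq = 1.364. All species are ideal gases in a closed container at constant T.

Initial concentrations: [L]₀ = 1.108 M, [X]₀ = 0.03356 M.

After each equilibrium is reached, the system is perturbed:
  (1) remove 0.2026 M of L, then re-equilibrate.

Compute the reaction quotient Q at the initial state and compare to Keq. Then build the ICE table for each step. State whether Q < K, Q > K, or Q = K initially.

Q₀ = 3.4113e-05 vs Keq = 1.364 ⇒ Q<K, forward
Step 1:
                  L         X
  I           1.108   0.03356
  C          -0.329    0.9869
  E           0.779      1.02
  solve Keq expr → x = 0.329; check Q = 1.364
Then remove 0.2026 M of L.
Step 2:
                  L         X
  I          0.5764      1.02
  C         0.02765  -0.08295
  E          0.6041    0.9375
  solve Keq expr → x = -0.02765; check Q = 1.364

Q₀ = 3.4113e-05; Q < K (proceeds forward)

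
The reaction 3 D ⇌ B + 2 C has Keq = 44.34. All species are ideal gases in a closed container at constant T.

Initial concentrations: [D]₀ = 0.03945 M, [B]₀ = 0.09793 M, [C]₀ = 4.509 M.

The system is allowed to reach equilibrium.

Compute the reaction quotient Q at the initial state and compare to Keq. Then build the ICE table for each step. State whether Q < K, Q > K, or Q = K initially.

Q₀ = 3.2429e+04; Q > K (proceeds reverse)

Q₀ = 3.2429e+04 vs Keq = 44.34 ⇒ Q>K, reverse
Step 1:
                    D           B           C
  init        0.03945     0.09793       4.509
  Δ            0.1993    -0.06643     -0.1329
  eq           0.2387      0.0315       4.376
  solve Keq expr → x = -0.06643; check Q = 44.34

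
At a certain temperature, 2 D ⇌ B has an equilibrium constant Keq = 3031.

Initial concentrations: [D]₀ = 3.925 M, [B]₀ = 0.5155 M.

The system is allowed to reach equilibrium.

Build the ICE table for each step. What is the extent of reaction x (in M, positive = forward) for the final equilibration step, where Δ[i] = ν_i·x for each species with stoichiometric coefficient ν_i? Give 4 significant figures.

Q₀ = 0.03346 vs Keq = 3031 ⇒ Q<K, forward
Step 1:
                  D         B
  I           3.925    0.5155
  C          -3.896     1.948
  E         0.02851     2.464
  solve Keq expr → x = 1.948; check Q = 3031

x = 1.948 M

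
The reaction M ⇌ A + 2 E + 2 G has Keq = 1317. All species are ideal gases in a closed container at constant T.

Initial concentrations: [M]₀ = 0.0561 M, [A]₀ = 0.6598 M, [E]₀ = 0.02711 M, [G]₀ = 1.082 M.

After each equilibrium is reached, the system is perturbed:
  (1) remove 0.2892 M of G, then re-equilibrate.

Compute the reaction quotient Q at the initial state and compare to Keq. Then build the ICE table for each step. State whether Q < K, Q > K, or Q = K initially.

Q₀ = 0.01012 vs Keq = 1317 ⇒ Q<K, forward
Step 1:
                   M          A          E          G
  Initial     0.0561     0.6598    0.02711      1.082
  Change    -0.05608    0.05608     0.1122     0.1122
  Equil   1.5037e-05     0.7159     0.1393      1.194
  solve Keq expr → x = 0.05608; check Q = 1317
Then remove 0.2892 M of G.
Step 2:
                   M          A          E          G
  Initial 1.5037e-05     0.7159     0.1393      0.905
  Change  -6.3995e-06 6.3995e-06 1.2799e-05 1.2799e-05
  Equil   8.6377e-06     0.7159     0.1393      0.905
  solve Keq expr → x = 6.3995e-06; check Q = 1317

Q₀ = 0.01012; Q < K (proceeds forward)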